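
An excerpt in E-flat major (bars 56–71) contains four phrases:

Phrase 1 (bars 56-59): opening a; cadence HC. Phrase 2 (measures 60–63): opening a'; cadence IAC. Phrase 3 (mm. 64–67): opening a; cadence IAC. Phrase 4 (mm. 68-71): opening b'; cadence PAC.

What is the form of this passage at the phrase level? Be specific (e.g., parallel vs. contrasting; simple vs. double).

parallel double period

Four phrases in two halves: the first half (bars 56-63) ends with an imperfect authentic cadence, the second (measures 64–71) with a perfect authentic cadence — a large antecedent–consequent pair, i.e. a double period.
Phrase 3 begins with the same material as phrase 1, making it parallel.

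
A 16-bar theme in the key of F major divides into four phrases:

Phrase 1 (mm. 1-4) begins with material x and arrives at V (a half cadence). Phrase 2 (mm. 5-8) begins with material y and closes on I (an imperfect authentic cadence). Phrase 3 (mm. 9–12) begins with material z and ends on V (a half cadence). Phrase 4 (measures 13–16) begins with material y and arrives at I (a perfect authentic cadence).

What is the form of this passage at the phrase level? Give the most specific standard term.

contrasting double period

Four phrases in two halves: the first half (mm. 1–8) ends with an imperfect authentic cadence, the second (mm. 9-16) with a perfect authentic cadence — a large antecedent–consequent pair, i.e. a double period.
Phrase 3 begins with different material from phrase 1, making it contrasting.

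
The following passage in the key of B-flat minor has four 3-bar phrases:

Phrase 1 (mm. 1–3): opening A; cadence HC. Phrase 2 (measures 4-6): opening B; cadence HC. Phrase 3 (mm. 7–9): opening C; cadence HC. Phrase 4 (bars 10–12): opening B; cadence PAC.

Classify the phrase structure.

contrasting double period

Four phrases in two halves: the first half (mm. 1–6) ends with a half cadence, the second (mm. 7–12) with a perfect authentic cadence — a large antecedent–consequent pair, i.e. a double period.
Phrase 3 begins with different material from phrase 1, making it contrasting.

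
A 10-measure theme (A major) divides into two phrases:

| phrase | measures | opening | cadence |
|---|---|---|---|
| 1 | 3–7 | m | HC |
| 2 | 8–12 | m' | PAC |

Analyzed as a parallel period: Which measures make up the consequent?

The antecedent is the phrase ending with the weaker cadence (half cadence, phrase 1) and the consequent the one ending more conclusively (perfect authentic cadence, phrase 2); the consequent is bars 8-12.

measures 8–12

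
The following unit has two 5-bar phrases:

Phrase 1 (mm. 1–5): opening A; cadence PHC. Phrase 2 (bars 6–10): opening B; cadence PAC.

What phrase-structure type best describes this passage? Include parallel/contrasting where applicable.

Phrase 1 ends with a Phrygian half cadence (weaker) and phrase 2 with a perfect authentic cadence (stronger): antecedent + consequent = a period.
The two phrases open with different material (A / B), so the period is contrasting.

contrasting period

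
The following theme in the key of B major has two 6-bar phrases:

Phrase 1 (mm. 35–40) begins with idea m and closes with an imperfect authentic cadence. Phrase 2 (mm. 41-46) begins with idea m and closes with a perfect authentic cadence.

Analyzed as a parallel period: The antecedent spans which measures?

The antecedent is the phrase ending with the weaker cadence (imperfect authentic cadence, phrase 1) and the consequent the one ending more conclusively (perfect authentic cadence, phrase 2); the antecedent is mm. 35-40.

measures 35–40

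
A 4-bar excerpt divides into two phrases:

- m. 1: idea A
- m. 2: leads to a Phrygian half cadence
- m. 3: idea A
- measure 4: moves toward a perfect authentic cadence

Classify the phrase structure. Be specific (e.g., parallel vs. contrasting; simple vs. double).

parallel period

Phrase 1 ends with a Phrygian half cadence (weaker) and phrase 2 with a perfect authentic cadence (stronger): antecedent + consequent = a period.
The two phrases open with the same material (A / A), so the period is parallel.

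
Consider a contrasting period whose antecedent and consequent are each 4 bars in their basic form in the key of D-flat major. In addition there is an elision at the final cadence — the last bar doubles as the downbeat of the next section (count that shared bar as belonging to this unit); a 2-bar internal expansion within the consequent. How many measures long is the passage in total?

10 measures

Basic contrasting period: 4 + 4 = 8 bars.
8 (basic form) + 2 (internal expansion) = 10.
The elision shares a bar with the next section but does not change this unit's count.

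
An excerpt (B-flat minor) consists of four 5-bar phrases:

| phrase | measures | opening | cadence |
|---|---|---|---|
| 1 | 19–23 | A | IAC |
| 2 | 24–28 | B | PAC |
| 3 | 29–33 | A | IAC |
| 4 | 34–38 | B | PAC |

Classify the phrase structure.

repeated period

The cadence pattern IAC–PAC–IAC–PAC is weak–strong twice, and phrases 3–4 restate phrases 1–2: a period heard twice, not a double period (which would end weakly at phrase 2).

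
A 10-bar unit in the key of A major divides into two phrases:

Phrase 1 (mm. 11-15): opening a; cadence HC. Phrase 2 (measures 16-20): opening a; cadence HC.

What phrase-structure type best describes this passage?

Both phrases have the same opening (a) and the same cadence (half cadence): the second is a restatement, not a consequent, so this is a repeated phrase rather than a period.

repeated phrase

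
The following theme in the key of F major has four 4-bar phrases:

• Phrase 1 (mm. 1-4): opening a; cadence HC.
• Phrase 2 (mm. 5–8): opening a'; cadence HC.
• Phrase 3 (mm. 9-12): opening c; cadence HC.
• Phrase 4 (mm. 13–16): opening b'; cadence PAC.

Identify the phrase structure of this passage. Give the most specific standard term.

Four phrases in two halves: the first half (measures 1-8) ends with a half cadence, the second (bars 9–16) with a perfect authentic cadence — a large antecedent–consequent pair, i.e. a double period.
Phrase 3 begins with different material from phrase 1, making it contrasting.

contrasting double period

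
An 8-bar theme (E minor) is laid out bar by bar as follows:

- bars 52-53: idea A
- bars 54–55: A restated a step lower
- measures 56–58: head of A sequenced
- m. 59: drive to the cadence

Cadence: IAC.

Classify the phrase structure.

sentence

Basic idea (measures 52-53) + its repetition (measures 54–55) form the presentation; fragmentation and cadence (mm. 56–59) form the continuation — the 8-bar whole is a sentence.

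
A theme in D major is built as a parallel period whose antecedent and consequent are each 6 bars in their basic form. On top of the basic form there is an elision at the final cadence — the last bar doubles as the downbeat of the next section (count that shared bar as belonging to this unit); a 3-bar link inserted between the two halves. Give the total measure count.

Basic parallel period: 6 + 6 = 12 bars.
12 (basic form) + 3 (link) = 15.
The elision shares a bar with the next section but does not change this unit's count.

15 measures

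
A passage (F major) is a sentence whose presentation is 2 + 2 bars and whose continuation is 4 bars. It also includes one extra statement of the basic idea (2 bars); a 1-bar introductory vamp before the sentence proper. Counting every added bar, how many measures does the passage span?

11 measures

Basic sentence: 2 + 2 + 4 = 8 bars.
8 (basic form) + 2 (extra statement) + 1 (introduction) = 11.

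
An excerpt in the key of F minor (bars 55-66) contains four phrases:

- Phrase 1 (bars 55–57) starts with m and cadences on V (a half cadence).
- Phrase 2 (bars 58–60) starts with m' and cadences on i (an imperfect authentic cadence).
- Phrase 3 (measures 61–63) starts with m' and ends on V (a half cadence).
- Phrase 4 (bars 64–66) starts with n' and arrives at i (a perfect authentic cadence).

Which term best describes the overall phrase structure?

Four phrases in two halves: the first half (mm. 55–60) ends with an imperfect authentic cadence, the second (mm. 61–66) with a perfect authentic cadence — a large antecedent–consequent pair, i.e. a double period.
Phrase 3 begins with the same material as phrase 1, making it parallel.

parallel double period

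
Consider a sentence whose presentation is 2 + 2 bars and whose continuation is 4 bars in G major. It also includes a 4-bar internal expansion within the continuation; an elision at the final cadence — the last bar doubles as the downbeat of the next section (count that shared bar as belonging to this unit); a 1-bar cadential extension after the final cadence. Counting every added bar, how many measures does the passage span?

Basic sentence: 2 + 2 + 4 = 8 bars.
8 (basic form) + 4 (internal expansion) + 1 (cadential extension) = 13.
The elision shares a bar with the next section but does not change this unit's count.

13 measures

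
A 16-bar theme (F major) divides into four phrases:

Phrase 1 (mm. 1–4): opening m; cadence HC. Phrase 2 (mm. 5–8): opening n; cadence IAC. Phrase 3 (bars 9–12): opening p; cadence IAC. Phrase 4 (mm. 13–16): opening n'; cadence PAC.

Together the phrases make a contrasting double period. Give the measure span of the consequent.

In a double period the first pair of phrases (ending imperfect authentic cadence) is the large antecedent and the second pair (ending perfect authentic cadence) is the large consequent; the consequent is measures 9–16.

measures 9–16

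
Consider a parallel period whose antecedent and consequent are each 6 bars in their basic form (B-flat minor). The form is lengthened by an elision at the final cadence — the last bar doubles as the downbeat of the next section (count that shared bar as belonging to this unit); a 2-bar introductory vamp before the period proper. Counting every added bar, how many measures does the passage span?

Basic parallel period: 6 + 6 = 12 bars.
12 (basic form) + 2 (introduction) = 14.
The elision shares a bar with the next section but does not change this unit's count.

14 measures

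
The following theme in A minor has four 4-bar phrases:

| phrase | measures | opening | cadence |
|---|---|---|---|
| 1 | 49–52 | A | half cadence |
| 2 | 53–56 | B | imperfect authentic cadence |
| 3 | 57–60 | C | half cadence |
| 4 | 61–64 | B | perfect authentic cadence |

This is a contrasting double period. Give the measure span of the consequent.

In a double period the first pair of phrases (ending imperfect authentic cadence) is the large antecedent and the second pair (ending perfect authentic cadence) is the large consequent; the consequent is measures 57–64.

measures 57–64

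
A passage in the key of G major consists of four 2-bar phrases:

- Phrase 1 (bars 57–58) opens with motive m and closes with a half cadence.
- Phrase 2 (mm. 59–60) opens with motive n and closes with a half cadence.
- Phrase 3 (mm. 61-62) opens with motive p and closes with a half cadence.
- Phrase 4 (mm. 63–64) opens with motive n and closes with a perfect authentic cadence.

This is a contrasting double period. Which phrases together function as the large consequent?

In a double period the first pair of phrases (ending half cadence) is the large antecedent and the second pair (ending perfect authentic cadence) is the large consequent; the consequent is phrases 3 and 4.

phrases 3 and 4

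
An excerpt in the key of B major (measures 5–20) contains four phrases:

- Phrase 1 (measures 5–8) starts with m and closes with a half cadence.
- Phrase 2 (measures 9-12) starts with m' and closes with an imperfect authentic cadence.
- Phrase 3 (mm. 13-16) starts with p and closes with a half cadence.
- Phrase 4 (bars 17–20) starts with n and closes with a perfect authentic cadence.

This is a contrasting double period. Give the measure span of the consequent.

measures 13–20

In a double period the first pair of phrases (ending imperfect authentic cadence) is the large antecedent and the second pair (ending perfect authentic cadence) is the large consequent; the consequent is measures 13–20.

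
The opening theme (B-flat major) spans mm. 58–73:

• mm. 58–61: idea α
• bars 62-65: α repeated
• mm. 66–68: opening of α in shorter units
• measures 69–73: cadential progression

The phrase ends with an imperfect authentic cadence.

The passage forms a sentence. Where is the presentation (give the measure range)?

The presentation of a sentence is the basic idea (measures 58-61) plus its repetition (bars 62–65); the presentation is therefore mm. 58–65.

measures 58–65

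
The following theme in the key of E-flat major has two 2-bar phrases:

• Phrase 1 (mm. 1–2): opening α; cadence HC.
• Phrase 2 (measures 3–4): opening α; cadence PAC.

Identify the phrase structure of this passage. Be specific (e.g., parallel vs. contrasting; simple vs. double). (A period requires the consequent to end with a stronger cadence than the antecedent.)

Phrase 1 ends with a half cadence (weaker) and phrase 2 with a perfect authentic cadence (stronger): antecedent + consequent = a period.
The two phrases open with the same material (α / α), so the period is parallel.

parallel period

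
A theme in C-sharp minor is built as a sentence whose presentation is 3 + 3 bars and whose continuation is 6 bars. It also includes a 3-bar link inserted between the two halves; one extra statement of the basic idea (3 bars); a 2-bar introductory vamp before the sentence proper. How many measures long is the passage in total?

20 measures

Basic sentence: 3 + 3 + 6 = 12 bars.
12 (basic form) + 3 (link) + 3 (extra statement) + 2 (introduction) = 20.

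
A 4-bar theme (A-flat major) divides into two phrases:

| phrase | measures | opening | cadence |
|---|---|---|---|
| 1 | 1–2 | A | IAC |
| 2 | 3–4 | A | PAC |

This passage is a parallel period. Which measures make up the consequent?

The antecedent is the phrase ending with the weaker cadence (imperfect authentic cadence, phrase 1) and the consequent the one ending more conclusively (perfect authentic cadence, phrase 2); the consequent is mm. 3-4.

measures 3–4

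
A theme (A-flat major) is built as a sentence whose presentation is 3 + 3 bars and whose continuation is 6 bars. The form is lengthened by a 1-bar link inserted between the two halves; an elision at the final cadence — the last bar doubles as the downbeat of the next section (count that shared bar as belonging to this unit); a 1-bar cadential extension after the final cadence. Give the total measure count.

14 measures

Basic sentence: 3 + 3 + 6 = 12 bars.
12 (basic form) + 1 (link) + 1 (cadential extension) = 14.
The elision shares a bar with the next section but does not change this unit's count.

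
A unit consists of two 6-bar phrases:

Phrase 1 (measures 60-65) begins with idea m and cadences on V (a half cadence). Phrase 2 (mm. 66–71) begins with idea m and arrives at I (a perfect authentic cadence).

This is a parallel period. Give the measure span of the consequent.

The phrase ending with the weaker cadence (half cadence) is the antecedent; the one ending more conclusively (perfect authentic cadence) is the consequent. The consequent is measures 66–71.

measures 66–71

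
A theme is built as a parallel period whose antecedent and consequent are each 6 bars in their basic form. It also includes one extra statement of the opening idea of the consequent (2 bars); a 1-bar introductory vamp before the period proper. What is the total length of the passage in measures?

15 measures

Basic parallel period: 6 + 6 = 12 bars.
12 (basic form) + 2 (extra statement) + 1 (introduction) = 15.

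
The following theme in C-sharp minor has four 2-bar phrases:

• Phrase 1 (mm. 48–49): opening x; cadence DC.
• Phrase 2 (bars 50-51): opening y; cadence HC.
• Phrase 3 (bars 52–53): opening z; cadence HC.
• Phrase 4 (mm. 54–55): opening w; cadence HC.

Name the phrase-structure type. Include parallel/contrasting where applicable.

Phrase 4 ends with a half cadence, no stronger than phrase 2's half cadence, so the four phrases do not form a double period; nor do phrases 3–4 duplicate 1–2, so it is not a repeated period. With no phrase reaching a conclusive cadence, the passage is a phrase group.

phrase group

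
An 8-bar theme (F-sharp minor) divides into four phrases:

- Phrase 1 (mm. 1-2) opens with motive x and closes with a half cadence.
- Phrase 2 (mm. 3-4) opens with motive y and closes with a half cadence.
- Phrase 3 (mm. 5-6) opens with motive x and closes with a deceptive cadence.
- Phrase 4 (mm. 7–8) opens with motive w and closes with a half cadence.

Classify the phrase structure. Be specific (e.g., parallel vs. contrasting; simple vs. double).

phrase group

Phrase 4 ends with a half cadence, no stronger than phrase 2's half cadence, so the four phrases do not form a double period; nor do phrases 3–4 duplicate 1–2, so it is not a repeated period. With no phrase reaching a conclusive cadence, the passage is a phrase group.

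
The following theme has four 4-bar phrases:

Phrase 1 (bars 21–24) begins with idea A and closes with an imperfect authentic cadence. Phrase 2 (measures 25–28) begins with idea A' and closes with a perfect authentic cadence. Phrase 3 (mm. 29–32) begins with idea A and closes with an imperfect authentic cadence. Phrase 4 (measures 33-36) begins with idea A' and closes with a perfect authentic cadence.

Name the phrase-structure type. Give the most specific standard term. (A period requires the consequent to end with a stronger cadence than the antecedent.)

The cadence pattern IAC–PAC–IAC–PAC is weak–strong twice, and phrases 3–4 restate phrases 1–2: a period heard twice, not a double period (which would end weakly at phrase 2).

repeated period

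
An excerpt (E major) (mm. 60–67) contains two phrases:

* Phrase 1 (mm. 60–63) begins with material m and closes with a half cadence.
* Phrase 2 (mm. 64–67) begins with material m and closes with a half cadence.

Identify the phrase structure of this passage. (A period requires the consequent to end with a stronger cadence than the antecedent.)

repeated phrase

Both phrases have the same opening (m) and the same cadence (half cadence): the second is a restatement, not a consequent, so this is a repeated phrase rather than a period.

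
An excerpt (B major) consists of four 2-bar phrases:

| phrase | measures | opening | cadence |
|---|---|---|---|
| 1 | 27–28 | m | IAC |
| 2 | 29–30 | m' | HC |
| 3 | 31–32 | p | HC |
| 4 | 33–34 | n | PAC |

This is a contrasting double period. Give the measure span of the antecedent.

In a double period the first pair of phrases (ending half cadence) is the large antecedent and the second pair (ending perfect authentic cadence) is the large consequent; the antecedent is measures 27–30.

measures 27–30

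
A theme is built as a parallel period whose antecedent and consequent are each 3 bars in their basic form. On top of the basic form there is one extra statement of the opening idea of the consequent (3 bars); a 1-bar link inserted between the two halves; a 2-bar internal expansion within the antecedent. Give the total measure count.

Basic parallel period: 3 + 3 = 6 bars.
6 (basic form) + 3 (extra statement) + 1 (link) + 2 (internal expansion) = 12.

12 measures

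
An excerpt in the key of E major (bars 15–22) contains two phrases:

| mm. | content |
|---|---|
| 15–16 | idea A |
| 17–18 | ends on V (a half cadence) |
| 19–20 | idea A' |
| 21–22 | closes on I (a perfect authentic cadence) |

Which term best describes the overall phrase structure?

Phrase 1 ends with a half cadence (weaker) and phrase 2 with a perfect authentic cadence (stronger): antecedent + consequent = a period.
The two phrases open with the same material (A / A'), so the period is parallel.

parallel period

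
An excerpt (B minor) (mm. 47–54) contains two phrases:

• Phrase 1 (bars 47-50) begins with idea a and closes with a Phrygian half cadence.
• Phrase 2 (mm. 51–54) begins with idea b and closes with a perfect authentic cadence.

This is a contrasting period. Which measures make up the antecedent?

measures 47–50

The phrase ending with the weaker cadence (Phrygian half cadence) is the antecedent; the one ending more conclusively (perfect authentic cadence) is the consequent. The antecedent is measures 47–50.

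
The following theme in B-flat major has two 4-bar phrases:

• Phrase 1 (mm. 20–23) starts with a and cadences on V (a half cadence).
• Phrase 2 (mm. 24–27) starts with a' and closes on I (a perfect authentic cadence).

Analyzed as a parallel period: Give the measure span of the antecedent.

The antecedent is the phrase ending with the weaker cadence (half cadence, phrase 1) and the consequent the one ending more conclusively (perfect authentic cadence, phrase 2); the antecedent is mm. 20–23.

measures 20–23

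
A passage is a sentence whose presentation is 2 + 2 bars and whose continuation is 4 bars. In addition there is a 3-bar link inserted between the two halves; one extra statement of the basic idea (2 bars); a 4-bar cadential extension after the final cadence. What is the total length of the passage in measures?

17 measures

Basic sentence: 2 + 2 + 4 = 8 bars.
8 (basic form) + 3 (link) + 2 (extra statement) + 4 (cadential extension) = 17.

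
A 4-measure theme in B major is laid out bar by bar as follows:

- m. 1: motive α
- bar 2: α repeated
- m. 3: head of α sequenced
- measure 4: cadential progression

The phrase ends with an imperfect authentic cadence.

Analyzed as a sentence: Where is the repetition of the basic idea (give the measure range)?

measures 2–2

The presentation of a sentence is the basic idea (m. 1) plus its repetition (measure 2); the repetition of the basic idea is therefore bar 2.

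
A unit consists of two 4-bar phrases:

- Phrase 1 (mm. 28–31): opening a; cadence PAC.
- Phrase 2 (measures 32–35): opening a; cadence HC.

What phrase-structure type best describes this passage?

The second phrase closes with a half cadence, which is not stronger than the first phrase's perfect authentic cadence; without a weak→strong cadential pair there is no antecedent–consequent relationship, so this is a phrase group rather than a period.

phrase group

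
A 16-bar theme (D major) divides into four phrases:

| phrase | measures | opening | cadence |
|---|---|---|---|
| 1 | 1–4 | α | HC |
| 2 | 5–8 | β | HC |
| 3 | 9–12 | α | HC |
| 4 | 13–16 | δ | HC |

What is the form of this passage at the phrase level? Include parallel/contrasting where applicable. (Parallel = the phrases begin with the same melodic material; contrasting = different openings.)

Phrase 4 ends with a half cadence, no stronger than phrase 2's half cadence, so the four phrases do not form a double period; nor do phrases 3–4 duplicate 1–2, so it is not a repeated period. With no phrase reaching a conclusive cadence, the passage is a phrase group.

phrase group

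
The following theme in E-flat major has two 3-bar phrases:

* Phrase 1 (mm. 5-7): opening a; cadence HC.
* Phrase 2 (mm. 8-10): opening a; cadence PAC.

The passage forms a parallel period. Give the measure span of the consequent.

measures 8–10

The phrase ending with the weaker cadence (half cadence) is the antecedent; the one ending more conclusively (perfect authentic cadence) is the consequent. The consequent is measures 8–10.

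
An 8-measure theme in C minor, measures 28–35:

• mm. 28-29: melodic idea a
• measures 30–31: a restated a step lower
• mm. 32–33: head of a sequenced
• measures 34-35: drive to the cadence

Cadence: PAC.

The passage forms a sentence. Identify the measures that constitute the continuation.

After the presentation (measures 28–31), the continuation covers the fragmentation through the cadence: bars 32–35.

measures 32–35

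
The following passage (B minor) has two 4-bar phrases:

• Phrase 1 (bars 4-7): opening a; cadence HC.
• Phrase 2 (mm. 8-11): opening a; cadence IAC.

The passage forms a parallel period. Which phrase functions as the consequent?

The phrase ending with the weaker cadence (half cadence) is the antecedent; the one ending more conclusively (imperfect authentic cadence) is the consequent. The consequent is phrase 2.

phrase 2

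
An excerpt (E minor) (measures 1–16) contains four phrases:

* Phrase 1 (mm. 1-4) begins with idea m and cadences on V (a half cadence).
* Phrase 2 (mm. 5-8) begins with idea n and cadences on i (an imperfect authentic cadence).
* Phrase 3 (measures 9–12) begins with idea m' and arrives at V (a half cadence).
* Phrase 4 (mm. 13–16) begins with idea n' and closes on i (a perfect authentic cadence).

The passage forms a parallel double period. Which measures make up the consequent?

In a double period the first pair of phrases (ending imperfect authentic cadence) is the large antecedent and the second pair (ending perfect authentic cadence) is the large consequent; the consequent is measures 9–16.

measures 9–16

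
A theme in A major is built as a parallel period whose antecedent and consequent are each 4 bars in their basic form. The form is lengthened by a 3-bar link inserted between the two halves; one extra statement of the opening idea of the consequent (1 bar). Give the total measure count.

12 measures

Basic parallel period: 4 + 4 = 8 bars.
8 (basic form) + 3 (link) + 1 (extra statement) = 12.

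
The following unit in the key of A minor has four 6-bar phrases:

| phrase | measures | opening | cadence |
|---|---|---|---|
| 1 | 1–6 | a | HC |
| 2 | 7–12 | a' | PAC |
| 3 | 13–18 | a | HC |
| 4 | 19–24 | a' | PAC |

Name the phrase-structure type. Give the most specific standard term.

repeated period

The cadence pattern HC–PAC–HC–PAC is weak–strong twice, and phrases 3–4 restate phrases 1–2: a period heard twice, not a double period (which would end weakly at phrase 2).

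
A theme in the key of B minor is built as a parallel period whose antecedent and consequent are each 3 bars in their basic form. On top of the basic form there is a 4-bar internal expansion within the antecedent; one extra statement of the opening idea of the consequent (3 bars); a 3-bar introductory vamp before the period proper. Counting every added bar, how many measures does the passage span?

16 measures

Basic parallel period: 3 + 3 = 6 bars.
6 (basic form) + 4 (internal expansion) + 3 (extra statement) + 3 (introduction) = 16.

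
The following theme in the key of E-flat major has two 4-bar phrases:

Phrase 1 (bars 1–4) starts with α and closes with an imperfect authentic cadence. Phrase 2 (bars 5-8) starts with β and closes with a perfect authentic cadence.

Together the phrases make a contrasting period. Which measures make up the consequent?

measures 5–8

The phrase ending with the weaker cadence (imperfect authentic cadence) is the antecedent; the one ending more conclusively (perfect authentic cadence) is the consequent. The consequent is measures 5–8.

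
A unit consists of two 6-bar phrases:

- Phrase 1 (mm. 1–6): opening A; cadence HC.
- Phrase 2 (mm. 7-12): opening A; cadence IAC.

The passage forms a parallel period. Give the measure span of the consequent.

The phrase ending with the weaker cadence (half cadence) is the antecedent; the one ending more conclusively (imperfect authentic cadence) is the consequent. The consequent is measures 7–12.

measures 7–12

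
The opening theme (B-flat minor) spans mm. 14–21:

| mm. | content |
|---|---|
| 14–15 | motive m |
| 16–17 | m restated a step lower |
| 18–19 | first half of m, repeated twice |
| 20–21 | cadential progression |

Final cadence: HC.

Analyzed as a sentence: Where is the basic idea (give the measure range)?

The presentation of a sentence is the basic idea (bars 14-15) plus its repetition (mm. 16–17); the basic idea is therefore measures 14-15.

measures 14–15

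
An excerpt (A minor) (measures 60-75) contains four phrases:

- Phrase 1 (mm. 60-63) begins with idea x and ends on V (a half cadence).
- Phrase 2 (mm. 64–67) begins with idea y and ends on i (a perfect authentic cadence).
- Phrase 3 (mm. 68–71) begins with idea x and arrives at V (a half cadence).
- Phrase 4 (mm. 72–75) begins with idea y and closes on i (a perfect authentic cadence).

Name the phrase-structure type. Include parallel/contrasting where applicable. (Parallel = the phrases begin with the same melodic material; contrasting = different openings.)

repeated period

The cadence pattern HC–PAC–HC–PAC is weak–strong twice, and phrases 3–4 restate phrases 1–2: a period heard twice, not a double period (which would end weakly at phrase 2).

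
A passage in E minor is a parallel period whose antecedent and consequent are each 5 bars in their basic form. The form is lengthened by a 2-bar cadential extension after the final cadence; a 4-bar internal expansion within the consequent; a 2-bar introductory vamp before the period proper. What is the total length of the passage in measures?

Basic parallel period: 5 + 5 = 10 bars.
10 (basic form) + 2 (cadential extension) + 4 (internal expansion) + 2 (introduction) = 18.

18 measures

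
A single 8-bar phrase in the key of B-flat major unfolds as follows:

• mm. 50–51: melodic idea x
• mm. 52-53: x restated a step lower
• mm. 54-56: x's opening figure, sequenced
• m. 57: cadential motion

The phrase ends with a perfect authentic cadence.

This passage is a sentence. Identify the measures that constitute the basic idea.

measures 50–51

The presentation of a sentence is the basic idea (mm. 50–51) plus its repetition (measures 52–53); the basic idea is therefore mm. 50-51.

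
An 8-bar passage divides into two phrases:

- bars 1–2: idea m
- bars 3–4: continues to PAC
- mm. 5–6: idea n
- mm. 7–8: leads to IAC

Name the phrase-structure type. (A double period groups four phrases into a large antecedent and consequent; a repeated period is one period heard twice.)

phrase group

The second phrase closes with an imperfect authentic cadence, which is not stronger than the first phrase's perfect authentic cadence; without a weak→strong cadential pair there is no antecedent–consequent relationship, so this is a phrase group rather than a period.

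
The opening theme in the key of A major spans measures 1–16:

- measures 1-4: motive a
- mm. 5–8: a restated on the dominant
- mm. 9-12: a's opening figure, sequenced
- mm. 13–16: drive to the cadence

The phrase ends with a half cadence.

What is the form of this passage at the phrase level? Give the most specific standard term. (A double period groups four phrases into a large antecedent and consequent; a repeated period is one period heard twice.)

Basic idea (mm. 1–4) + its repetition (bars 5-8) form the presentation; fragmentation and cadence (mm. 9–16) form the continuation — the 16-bar whole is a sentence.

sentence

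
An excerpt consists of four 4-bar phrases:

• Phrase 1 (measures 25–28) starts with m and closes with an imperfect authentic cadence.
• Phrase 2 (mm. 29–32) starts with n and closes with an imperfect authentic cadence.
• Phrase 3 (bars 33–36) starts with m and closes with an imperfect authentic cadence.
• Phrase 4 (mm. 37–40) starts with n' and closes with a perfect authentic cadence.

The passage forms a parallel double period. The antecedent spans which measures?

measures 25–32

In a double period the four phrases pair into a large antecedent (phrases 1–2, ending imperfect authentic cadence) and a large consequent (phrases 3–4, ending perfect authentic cadence). The antecedent spans mm. 25-32.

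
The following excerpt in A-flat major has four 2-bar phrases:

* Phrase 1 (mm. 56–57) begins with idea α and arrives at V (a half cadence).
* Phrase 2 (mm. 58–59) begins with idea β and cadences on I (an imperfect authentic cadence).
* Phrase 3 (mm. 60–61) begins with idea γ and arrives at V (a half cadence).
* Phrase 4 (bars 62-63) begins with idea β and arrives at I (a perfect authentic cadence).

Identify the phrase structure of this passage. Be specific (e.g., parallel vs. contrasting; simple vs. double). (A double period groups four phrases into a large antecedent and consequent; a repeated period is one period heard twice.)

Four phrases in two halves: the first half (measures 56–59) ends with an imperfect authentic cadence, the second (mm. 60–63) with a perfect authentic cadence — a large antecedent–consequent pair, i.e. a double period.
Phrase 3 begins with different material from phrase 1, making it contrasting.

contrasting double period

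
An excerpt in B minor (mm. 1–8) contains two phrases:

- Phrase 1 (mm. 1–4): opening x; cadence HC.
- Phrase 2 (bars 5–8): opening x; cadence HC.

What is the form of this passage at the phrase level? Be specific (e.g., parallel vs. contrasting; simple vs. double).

Both phrases have the same opening (x) and the same cadence (half cadence): the second is a restatement, not a consequent, so this is a repeated phrase rather than a period.

repeated phrase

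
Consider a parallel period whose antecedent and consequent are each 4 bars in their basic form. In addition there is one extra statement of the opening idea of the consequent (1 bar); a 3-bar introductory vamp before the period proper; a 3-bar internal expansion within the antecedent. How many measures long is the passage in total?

Basic parallel period: 4 + 4 = 8 bars.
8 (basic form) + 1 (extra statement) + 3 (introduction) + 3 (internal expansion) = 15.

15 measures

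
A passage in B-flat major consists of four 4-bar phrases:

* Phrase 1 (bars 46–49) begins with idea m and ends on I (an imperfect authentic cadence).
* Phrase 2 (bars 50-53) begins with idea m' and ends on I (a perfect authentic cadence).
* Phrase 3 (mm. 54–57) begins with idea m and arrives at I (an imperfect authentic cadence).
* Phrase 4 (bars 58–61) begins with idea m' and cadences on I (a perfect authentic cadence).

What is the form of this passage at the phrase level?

repeated period

The cadence pattern IAC–PAC–IAC–PAC is weak–strong twice, and phrases 3–4 restate phrases 1–2: a period heard twice, not a double period (which would end weakly at phrase 2).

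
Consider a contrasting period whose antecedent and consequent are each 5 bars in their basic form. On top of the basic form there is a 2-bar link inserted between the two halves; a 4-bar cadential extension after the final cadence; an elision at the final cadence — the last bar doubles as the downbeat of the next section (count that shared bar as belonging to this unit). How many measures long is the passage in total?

16 measures

Basic contrasting period: 5 + 5 = 10 bars.
10 (basic form) + 2 (link) + 4 (cadential extension) = 16.
The elision shares a bar with the next section but does not change this unit's count.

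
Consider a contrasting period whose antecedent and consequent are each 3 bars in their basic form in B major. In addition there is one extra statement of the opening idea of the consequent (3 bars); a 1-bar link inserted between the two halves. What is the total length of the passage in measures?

Basic contrasting period: 3 + 3 = 6 bars.
6 (basic form) + 3 (extra statement) + 1 (link) = 10.

10 measures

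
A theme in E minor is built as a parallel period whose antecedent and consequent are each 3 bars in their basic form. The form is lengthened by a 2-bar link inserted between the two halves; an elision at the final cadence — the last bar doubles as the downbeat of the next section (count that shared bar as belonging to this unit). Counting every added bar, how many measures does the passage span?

8 measures

Basic parallel period: 3 + 3 = 6 bars.
6 (basic form) + 2 (link) = 8.
The elision shares a bar with the next section but does not change this unit's count.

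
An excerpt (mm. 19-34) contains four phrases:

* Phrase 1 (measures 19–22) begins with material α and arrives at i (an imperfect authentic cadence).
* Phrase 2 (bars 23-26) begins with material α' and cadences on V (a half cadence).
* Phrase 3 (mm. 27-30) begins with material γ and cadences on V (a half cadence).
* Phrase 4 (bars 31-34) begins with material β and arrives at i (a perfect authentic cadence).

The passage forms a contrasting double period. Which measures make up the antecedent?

In a double period the four phrases pair into a large antecedent (phrases 1–2, ending half cadence) and a large consequent (phrases 3–4, ending perfect authentic cadence). The antecedent spans bars 19-26.

measures 19–26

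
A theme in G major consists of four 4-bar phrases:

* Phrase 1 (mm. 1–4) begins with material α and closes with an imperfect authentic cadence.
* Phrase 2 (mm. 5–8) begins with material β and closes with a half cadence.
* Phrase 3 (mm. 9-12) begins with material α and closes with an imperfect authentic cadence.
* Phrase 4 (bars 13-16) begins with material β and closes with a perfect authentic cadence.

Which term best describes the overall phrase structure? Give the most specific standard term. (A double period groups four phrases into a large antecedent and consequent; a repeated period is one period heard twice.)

Four phrases in two halves: the first half (bars 1–8) ends with a half cadence, the second (mm. 9–16) with a perfect authentic cadence — a large antecedent–consequent pair, i.e. a double period.
Phrase 3 begins with the same material as phrase 1, making it parallel.

parallel double period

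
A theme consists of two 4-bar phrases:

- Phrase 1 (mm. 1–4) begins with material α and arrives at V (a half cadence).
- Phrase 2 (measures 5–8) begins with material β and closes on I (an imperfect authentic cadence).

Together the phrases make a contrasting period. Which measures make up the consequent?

measures 5–8

The phrase ending with the weaker cadence (half cadence) is the antecedent; the one ending more conclusively (imperfect authentic cadence) is the consequent. The consequent is measures 5–8.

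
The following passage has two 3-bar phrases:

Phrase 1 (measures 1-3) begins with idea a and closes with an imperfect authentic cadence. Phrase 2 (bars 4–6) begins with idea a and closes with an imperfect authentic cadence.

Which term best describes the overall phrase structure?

repeated phrase

Both phrases have the same opening (a) and the same cadence (imperfect authentic cadence): the second is a restatement, not a consequent, so this is a repeated phrase rather than a period.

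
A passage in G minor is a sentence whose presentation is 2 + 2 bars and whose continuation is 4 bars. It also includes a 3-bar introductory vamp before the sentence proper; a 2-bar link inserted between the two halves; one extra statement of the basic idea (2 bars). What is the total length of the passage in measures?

Basic sentence: 2 + 2 + 4 = 8 bars.
8 (basic form) + 3 (introduction) + 2 (link) + 2 (extra statement) = 15.

15 measures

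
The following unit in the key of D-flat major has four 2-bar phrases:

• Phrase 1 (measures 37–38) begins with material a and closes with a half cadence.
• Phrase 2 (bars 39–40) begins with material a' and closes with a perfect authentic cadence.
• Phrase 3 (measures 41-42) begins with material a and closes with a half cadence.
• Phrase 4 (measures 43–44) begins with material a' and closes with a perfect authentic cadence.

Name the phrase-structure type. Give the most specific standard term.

The cadence pattern HC–PAC–HC–PAC is weak–strong twice, and phrases 3–4 restate phrases 1–2: a period heard twice, not a double period (which would end weakly at phrase 2).

repeated period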